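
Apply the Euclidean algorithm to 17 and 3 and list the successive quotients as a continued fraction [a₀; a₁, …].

17 = 5·3 + 2, so a_0 = 5
3 = 1·2 + 1, so a_1 = 1
2 = 2·1 + 0, so a_2 = 2

[5; 1, 2]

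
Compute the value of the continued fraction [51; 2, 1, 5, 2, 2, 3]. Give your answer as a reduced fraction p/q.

Use the convergent recurrence hₖ = aₖ·hₖ₋₁ + hₖ₋₂ (and likewise for the denominators kₖ):
a_0 = 51: 51/1
a_1 = 2: 103/2
a_2 = 1: 154/3
a_3 = 5: 873/17
a_4 = 2: 1900/37
a_5 = 2: 4673/91
a_6 = 3: 15919/310

15919/310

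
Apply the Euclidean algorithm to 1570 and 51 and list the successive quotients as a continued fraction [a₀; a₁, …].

[30; 1, 3, 1, 1, 1, 3]

Run the Euclidean algorithm, recording each quotient:
1570 ÷ 51 → quotient 30, remainder 40
51 ÷ 40 → quotient 1, remainder 11
40 ÷ 11 → quotient 3, remainder 7
11 ÷ 7 → quotient 1, remainder 4
7 ÷ 4 → quotient 1, remainder 3
4 ÷ 3 → quotient 1, remainder 1
3 ÷ 1 → quotient 3, remainder 0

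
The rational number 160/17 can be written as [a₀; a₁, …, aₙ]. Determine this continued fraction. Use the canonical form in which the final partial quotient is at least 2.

⌊160/17⌋ = 9, remainder 7
⌊17/7⌋ = 2, remainder 3
⌊7/3⌋ = 2, remainder 1
⌊3/1⌋ = 3, remainder 0

[9; 2, 2, 3]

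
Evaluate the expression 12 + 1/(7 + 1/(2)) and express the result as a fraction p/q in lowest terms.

182/15

Start with 2.
7 + 1/(2/1) = 7 + 1/2 = 15/2
12 + 1/(15/2) = 12 + 2/15 = 182/15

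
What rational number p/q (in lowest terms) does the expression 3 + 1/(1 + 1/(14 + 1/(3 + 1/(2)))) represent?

a_0 = 3: 3/1
a_1 = 1: 4/1
a_2 = 14: 59/15
a_3 = 3: 181/46
a_4 = 2: 421/107

421/107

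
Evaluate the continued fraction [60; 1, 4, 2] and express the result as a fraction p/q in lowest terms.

669/11

Compute successive convergents:
a_0 = 60: 60/1
a_1 = 1: 61/1
a_2 = 4: 304/5
a_3 = 2: 669/11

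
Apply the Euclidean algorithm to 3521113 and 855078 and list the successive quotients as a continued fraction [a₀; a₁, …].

Repeatedly divide and take the remainder:
3521113 ÷ 855078 → quotient 4, remainder 100801
855078 ÷ 100801 → quotient 8, remainder 48670
100801 ÷ 48670 → quotient 2, remainder 3461
48670 ÷ 3461 → quotient 14, remainder 216
3461 ÷ 216 → quotient 16, remainder 5
216 ÷ 5 → quotient 43, remainder 1
5 ÷ 1 → quotient 5, remainder 0

[4; 8, 2, 14, 16, 43, 5]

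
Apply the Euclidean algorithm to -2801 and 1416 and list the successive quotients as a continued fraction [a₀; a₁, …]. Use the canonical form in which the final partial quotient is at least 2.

Run the Euclidean algorithm, recording each quotient:
-2801 = -2·1416 + 31, so a_0 = -2
1416 = 45·31 + 21, so a_1 = 45
31 = 1·21 + 10, so a_2 = 1
21 = 2·10 + 1, so a_3 = 2
10 = 10·1 + 0, so a_4 = 10

[-2; 45, 1, 2, 10]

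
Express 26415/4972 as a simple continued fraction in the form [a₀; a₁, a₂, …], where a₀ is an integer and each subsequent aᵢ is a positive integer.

[5; 3, 5, 15, 2, 1, 6]

26415 ÷ 4972 → quotient 5, remainder 1555
4972 ÷ 1555 → quotient 3, remainder 307
1555 ÷ 307 → quotient 5, remainder 20
307 ÷ 20 → quotient 15, remainder 7
20 ÷ 7 → quotient 2, remainder 6
7 ÷ 6 → quotient 1, remainder 1
6 ÷ 1 → quotient 6, remainder 0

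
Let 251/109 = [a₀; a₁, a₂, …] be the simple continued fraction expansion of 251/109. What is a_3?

251 = 2·109 + 33, so a_0 = 2
109 = 3·33 + 10, so a_1 = 3
33 = 3·10 + 3, so a_2 = 3
10 = 3·3 + 1, so a_3 = 3

3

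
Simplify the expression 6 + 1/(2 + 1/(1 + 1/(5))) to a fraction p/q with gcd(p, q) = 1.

108/17

Start with 5.
1 + 1/(5/1) = 1 + 1/5 = 6/5
2 + 1/(6/5) = 2 + 5/6 = 17/6
6 + 1/(17/6) = 6 + 6/17 = 108/17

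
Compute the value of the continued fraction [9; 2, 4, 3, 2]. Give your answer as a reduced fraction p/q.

Start with 2.
3 + 1/(2/1) = 3 + 1/2 = 7/2
4 + 1/(7/2) = 4 + 2/7 = 30/7
2 + 1/(30/7) = 2 + 7/30 = 67/30
9 + 1/(67/30) = 9 + 30/67 = 633/67

633/67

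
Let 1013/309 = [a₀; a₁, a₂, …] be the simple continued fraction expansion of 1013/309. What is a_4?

1013 ÷ 309 → quotient 3, remainder 86
309 ÷ 86 → quotient 3, remainder 51
86 ÷ 51 → quotient 1, remainder 35
51 ÷ 35 → quotient 1, remainder 16
35 ÷ 16 → quotient 2, remainder 3

2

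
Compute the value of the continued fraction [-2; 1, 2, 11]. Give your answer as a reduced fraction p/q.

-45/34

a_0 = -2: -2/1
a_1 = 1: -1/1
a_2 = 2: -4/3
a_3 = 11: -45/34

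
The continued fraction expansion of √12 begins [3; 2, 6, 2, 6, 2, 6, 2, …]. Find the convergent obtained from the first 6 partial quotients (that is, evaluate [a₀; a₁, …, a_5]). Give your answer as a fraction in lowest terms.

Start with 2.
6 + 1/(2/1) = 6 + 1/2 = 13/2
2 + 1/(13/2) = 2 + 2/13 = 28/13
6 + 1/(28/13) = 6 + 13/28 = 181/28
2 + 1/(181/28) = 2 + 28/181 = 390/181
3 + 1/(390/181) = 3 + 181/390 = 1351/390

1351/390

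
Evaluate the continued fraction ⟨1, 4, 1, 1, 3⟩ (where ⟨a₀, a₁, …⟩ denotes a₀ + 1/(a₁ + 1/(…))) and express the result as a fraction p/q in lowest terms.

39/32

Compute successive convergents:
a_0 = 1: 1/1
a_1 = 4: 5/4
a_2 = 1: 6/5
a_3 = 1: 11/9
a_4 = 3: 39/32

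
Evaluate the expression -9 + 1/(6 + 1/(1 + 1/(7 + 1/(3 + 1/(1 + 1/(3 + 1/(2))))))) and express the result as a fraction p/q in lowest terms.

-17116/1933

a_0 = -9: -9/1
a_1 = 6: -53/6
a_2 = 1: -62/7
a_3 = 7: -487/55
a_4 = 3: -1523/172
a_5 = 1: -2010/227
a_6 = 3: -7553/853
a_7 = 2: -17116/1933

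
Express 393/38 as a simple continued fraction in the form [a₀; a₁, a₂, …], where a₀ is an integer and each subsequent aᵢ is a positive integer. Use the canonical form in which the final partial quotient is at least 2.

⌊393/38⌋ = 10, remainder 13
⌊38/13⌋ = 2, remainder 12
⌊13/12⌋ = 1, remainder 1
⌊12/1⌋ = 12, remainder 0

[10; 2, 1, 12]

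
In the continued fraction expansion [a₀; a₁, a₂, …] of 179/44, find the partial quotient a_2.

1

⌊179/44⌋ = 4, remainder 3
⌊44/3⌋ = 14, remainder 2
⌊3/2⌋ = 1, remainder 1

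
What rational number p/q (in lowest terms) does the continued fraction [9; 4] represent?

Build up convergents one term at a time:
a_0 = 9: 9/1
a_1 = 4: 37/4

37/4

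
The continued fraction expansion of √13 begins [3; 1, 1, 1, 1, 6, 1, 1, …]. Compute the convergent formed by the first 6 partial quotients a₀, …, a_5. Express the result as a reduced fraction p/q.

119/33

a_0 = 3: 3/1
a_1 = 1: 4/1
a_2 = 1: 7/2
a_3 = 1: 11/3
a_4 = 1: 18/5
a_5 = 6: 119/33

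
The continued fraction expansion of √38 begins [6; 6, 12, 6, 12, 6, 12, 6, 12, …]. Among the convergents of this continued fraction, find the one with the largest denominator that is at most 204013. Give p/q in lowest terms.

202501/32850

a_0 = 6: 6/1  (≤ bound)
a_1 = 6: 37/6  (≤ bound)
a_2 = 12: 450/73  (≤ bound)
a_3 = 6: 2737/444  (≤ bound)
a_4 = 12: 33294/5401  (≤ bound)
a_5 = 6: 202501/32850  (≤ bound)
a_6 = 12: 2463306/399601  (> 204013, stop)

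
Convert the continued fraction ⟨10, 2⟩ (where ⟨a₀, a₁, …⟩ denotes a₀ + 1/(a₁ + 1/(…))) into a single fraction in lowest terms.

21/2

Use the convergent recurrence hₖ = aₖ·hₖ₋₁ + hₖ₋₂ (and likewise for the denominators kₖ):
a_0 = 10: 10/1
a_1 = 2: 21/2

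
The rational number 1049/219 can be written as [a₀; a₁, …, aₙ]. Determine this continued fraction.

Apply division with remainder until the remainder is 0:
1049 ÷ 219 → quotient 4, remainder 173
219 ÷ 173 → quotient 1, remainder 46
173 ÷ 46 → quotient 3, remainder 35
46 ÷ 35 → quotient 1, remainder 11
35 ÷ 11 → quotient 3, remainder 2
11 ÷ 2 → quotient 5, remainder 1
2 ÷ 1 → quotient 2, remainder 0

[4; 1, 3, 1, 3, 5, 2]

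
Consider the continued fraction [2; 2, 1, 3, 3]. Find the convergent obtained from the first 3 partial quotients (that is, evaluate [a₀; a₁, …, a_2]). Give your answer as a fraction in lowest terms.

7/3

Start with 1.
2 + 1/(1/1) = 2 + 1/1 = 3/1
2 + 1/(3/1) = 2 + 1/3 = 7/3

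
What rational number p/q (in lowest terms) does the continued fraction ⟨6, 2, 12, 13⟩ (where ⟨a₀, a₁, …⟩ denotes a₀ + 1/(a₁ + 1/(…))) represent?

a_0 = 6: 6/1
a_1 = 2: 13/2
a_2 = 12: 162/25
a_3 = 13: 2119/327

2119/327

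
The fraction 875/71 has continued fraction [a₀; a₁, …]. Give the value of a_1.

Run the Euclidean algorithm, recording each quotient:
875 ÷ 71 → quotient 12, remainder 23
71 ÷ 23 → quotient 3, remainder 2

3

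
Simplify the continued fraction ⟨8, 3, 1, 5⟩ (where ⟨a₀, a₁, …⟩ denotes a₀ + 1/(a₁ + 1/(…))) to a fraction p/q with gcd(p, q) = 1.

Start with 5.
1 + 1/(5/1) = 1 + 1/5 = 6/5
3 + 1/(6/5) = 3 + 5/6 = 23/6
8 + 1/(23/6) = 8 + 6/23 = 190/23

190/23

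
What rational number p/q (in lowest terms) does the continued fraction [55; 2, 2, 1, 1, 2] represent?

Start with 2.
1 + 1/(2/1) = 1 + 1/2 = 3/2
1 + 1/(3/2) = 1 + 2/3 = 5/3
2 + 1/(5/3) = 2 + 3/5 = 13/5
2 + 1/(13/5) = 2 + 5/13 = 31/13
55 + 1/(31/13) = 55 + 13/31 = 1718/31

1718/31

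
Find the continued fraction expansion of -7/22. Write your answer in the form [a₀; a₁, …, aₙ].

Run the Euclidean algorithm, recording each quotient:
-7 = -1·22 + 15, so a_0 = -1
22 = 1·15 + 7, so a_1 = 1
15 = 2·7 + 1, so a_2 = 2
7 = 7·1 + 0, so a_3 = 7

[-1; 1, 2, 7]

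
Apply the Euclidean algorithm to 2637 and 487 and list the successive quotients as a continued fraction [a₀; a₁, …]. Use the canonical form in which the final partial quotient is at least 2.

[5; 2, 2, 2, 3, 3, 1, 2]

⌊2637/487⌋ = 5, remainder 202
⌊487/202⌋ = 2, remainder 83
⌊202/83⌋ = 2, remainder 36
⌊83/36⌋ = 2, remainder 11
⌊36/11⌋ = 3, remainder 3
⌊11/3⌋ = 3, remainder 2
⌊3/2⌋ = 1, remainder 1
⌊2/1⌋ = 2, remainder 0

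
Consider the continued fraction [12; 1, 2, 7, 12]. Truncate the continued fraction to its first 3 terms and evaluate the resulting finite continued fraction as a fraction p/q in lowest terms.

38/3

Starting at the tail and folding back:
Start with 2.
1 + 1/(2/1) = 1 + 1/2 = 3/2
12 + 1/(3/2) = 12 + 2/3 = 38/3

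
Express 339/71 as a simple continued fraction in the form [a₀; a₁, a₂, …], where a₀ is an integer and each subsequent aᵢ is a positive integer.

[4; 1, 3, 2, 3, 2]

⌊339/71⌋ = 4, remainder 55
⌊71/55⌋ = 1, remainder 16
⌊55/16⌋ = 3, remainder 7
⌊16/7⌋ = 2, remainder 2
⌊7/2⌋ = 3, remainder 1
⌊2/1⌋ = 2, remainder 0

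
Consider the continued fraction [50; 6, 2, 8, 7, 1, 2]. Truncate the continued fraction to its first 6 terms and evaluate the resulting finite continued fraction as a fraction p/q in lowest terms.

44788/893

Compute successive convergents:
a_0 = 50: 50/1
a_1 = 6: 301/6
a_2 = 2: 652/13
a_3 = 8: 5517/110
a_4 = 7: 39271/783
a_5 = 1: 44788/893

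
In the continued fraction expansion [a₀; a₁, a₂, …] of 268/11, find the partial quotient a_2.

1

Apply division with remainder until the remainder is 0:
268 = 24·11 + 4, so a_0 = 24
11 = 2·4 + 3, so a_1 = 2
4 = 1·3 + 1, so a_2 = 1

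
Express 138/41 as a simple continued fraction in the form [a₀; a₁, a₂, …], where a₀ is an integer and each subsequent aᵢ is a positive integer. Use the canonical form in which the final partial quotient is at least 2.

[3; 2, 1, 2, 1, 3]

138 ÷ 41 → quotient 3, remainder 15
41 ÷ 15 → quotient 2, remainder 11
15 ÷ 11 → quotient 1, remainder 4
11 ÷ 4 → quotient 2, remainder 3
4 ÷ 3 → quotient 1, remainder 1
3 ÷ 1 → quotient 3, remainder 0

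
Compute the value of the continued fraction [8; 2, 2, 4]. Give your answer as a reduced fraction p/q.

185/22

Compute successive convergents:
a_0 = 8: 8/1
a_1 = 2: 17/2
a_2 = 2: 42/5
a_3 = 4: 185/22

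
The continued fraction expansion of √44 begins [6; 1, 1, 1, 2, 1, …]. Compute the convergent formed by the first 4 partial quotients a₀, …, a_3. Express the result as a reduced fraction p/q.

Compute successive convergents:
a_0 = 6: 6/1
a_1 = 1: 7/1
a_2 = 1: 13/2
a_3 = 1: 20/3

20/3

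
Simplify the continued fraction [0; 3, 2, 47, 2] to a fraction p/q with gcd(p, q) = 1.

Start with 2.
47 + 1/(2/1) = 47 + 1/2 = 95/2
2 + 1/(95/2) = 2 + 2/95 = 192/95
3 + 1/(192/95) = 3 + 95/192 = 671/192
0 + 1/(671/192) = 0 + 192/671 = 192/671

192/671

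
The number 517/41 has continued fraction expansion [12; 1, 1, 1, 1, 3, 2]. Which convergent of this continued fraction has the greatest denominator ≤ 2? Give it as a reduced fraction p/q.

25/2

a_0 = 12: 12/1  (≤ bound)
a_1 = 1: 13/1  (≤ bound)
a_2 = 1: 25/2  (≤ bound)
a_3 = 1: 38/3  (> 2, stop)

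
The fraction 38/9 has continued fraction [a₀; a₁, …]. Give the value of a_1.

4

⌊38/9⌋ = 4, remainder 2
⌊9/2⌋ = 4, remainder 1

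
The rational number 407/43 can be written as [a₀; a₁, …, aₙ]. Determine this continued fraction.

407 ÷ 43 → quotient 9, remainder 20
43 ÷ 20 → quotient 2, remainder 3
20 ÷ 3 → quotient 6, remainder 2
3 ÷ 2 → quotient 1, remainder 1
2 ÷ 1 → quotient 2, remainder 0

[9; 2, 6, 1, 2]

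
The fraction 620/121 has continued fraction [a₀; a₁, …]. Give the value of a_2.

620 ÷ 121 → quotient 5, remainder 15
121 ÷ 15 → quotient 8, remainder 1
15 ÷ 1 → quotient 15, remainder 0

15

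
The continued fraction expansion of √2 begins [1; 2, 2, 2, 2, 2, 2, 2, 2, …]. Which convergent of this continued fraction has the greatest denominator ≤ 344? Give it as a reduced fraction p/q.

List convergents until the denominator exceeds the bound:
a_0 = 1: 1/1  (≤ bound)
a_1 = 2: 3/2  (≤ bound)
a_2 = 2: 7/5  (≤ bound)
a_3 = 2: 17/12  (≤ bound)
a_4 = 2: 41/29  (≤ bound)
a_5 = 2: 99/70  (≤ bound)
a_6 = 2: 239/169  (≤ bound)
a_7 = 2: 577/408  (> 344, stop)

239/169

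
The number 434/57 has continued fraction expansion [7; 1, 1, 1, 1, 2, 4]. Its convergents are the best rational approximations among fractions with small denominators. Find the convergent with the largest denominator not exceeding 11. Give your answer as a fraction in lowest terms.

a_0 = 7: 7/1  (≤ bound)
a_1 = 1: 8/1  (≤ bound)
a_2 = 1: 15/2  (≤ bound)
a_3 = 1: 23/3  (≤ bound)
a_4 = 1: 38/5  (≤ bound)
a_5 = 2: 99/13  (> 11, stop)

38/5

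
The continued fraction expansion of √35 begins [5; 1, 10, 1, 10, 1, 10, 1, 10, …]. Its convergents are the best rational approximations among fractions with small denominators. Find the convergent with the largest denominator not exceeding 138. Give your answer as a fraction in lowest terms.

List convergents until the denominator exceeds the bound:
a_0 = 5: 5/1  (≤ bound)
a_1 = 1: 6/1  (≤ bound)
a_2 = 10: 65/11  (≤ bound)
a_3 = 1: 71/12  (≤ bound)
a_4 = 10: 775/131  (≤ bound)
a_5 = 1: 846/143  (> 138, stop)

775/131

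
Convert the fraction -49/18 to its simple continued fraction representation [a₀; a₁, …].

[-3; 3, 1, 1, 2]

-49 = -3·18 + 5, so a_0 = -3
18 = 3·5 + 3, so a_1 = 3
5 = 1·3 + 2, so a_2 = 1
3 = 1·2 + 1, so a_3 = 1
2 = 2·1 + 0, so a_4 = 2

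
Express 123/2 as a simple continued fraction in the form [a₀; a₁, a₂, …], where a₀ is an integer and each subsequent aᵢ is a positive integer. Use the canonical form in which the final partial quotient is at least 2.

Run the Euclidean algorithm, recording each quotient:
123 ÷ 2 → quotient 61, remainder 1
2 ÷ 1 → quotient 2, remainder 0

[61; 2]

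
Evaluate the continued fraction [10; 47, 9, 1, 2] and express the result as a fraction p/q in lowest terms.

Start with 2.
1 + 1/(2/1) = 1 + 1/2 = 3/2
9 + 1/(3/2) = 9 + 2/3 = 29/3
47 + 1/(29/3) = 47 + 3/29 = 1366/29
10 + 1/(1366/29) = 10 + 29/1366 = 13689/1366

13689/1366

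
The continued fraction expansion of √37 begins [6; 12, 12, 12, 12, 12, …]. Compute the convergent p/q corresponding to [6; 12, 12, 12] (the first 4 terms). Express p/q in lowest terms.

Starting at the tail and folding back:
Start with 12.
12 + 1/(12/1) = 12 + 1/12 = 145/12
12 + 1/(145/12) = 12 + 12/145 = 1752/145
6 + 1/(1752/145) = 6 + 145/1752 = 10657/1752

10657/1752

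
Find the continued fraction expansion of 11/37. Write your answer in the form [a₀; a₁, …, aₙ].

[0; 3, 2, 1, 3]

⌊11/37⌋ = 0, remainder 11
⌊37/11⌋ = 3, remainder 4
⌊11/4⌋ = 2, remainder 3
⌊4/3⌋ = 1, remainder 1
⌊3/1⌋ = 3, remainder 0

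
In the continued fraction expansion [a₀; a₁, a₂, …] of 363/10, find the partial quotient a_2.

⌊363/10⌋ = 36, remainder 3
⌊10/3⌋ = 3, remainder 1
⌊3/1⌋ = 3, remainder 0

3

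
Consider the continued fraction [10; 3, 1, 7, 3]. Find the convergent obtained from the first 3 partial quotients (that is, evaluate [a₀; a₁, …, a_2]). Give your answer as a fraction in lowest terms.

Start with 1.
3 + 1/(1/1) = 3 + 1/1 = 4/1
10 + 1/(4/1) = 10 + 1/4 = 41/4

41/4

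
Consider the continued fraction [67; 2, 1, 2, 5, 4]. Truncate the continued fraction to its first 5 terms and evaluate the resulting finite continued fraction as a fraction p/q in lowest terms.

2897/43

a_0 = 67: 67/1
a_1 = 2: 135/2
a_2 = 1: 202/3
a_3 = 2: 539/8
a_4 = 5: 2897/43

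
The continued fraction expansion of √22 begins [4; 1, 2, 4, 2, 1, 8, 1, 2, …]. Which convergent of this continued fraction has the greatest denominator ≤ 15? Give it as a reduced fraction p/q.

61/13

List convergents until the denominator exceeds the bound:
a_0 = 4: 4/1  (≤ bound)
a_1 = 1: 5/1  (≤ bound)
a_2 = 2: 14/3  (≤ bound)
a_3 = 4: 61/13  (≤ bound)
a_4 = 2: 136/29  (> 15, stop)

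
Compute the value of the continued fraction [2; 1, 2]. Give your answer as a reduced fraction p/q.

8/3

Start with 2.
1 + 1/(2/1) = 1 + 1/2 = 3/2
2 + 1/(3/2) = 2 + 2/3 = 8/3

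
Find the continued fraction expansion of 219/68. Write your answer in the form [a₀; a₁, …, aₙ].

219 ÷ 68 → quotient 3, remainder 15
68 ÷ 15 → quotient 4, remainder 8
15 ÷ 8 → quotient 1, remainder 7
8 ÷ 7 → quotient 1, remainder 1
7 ÷ 1 → quotient 7, remainder 0

[3; 4, 1, 1, 7]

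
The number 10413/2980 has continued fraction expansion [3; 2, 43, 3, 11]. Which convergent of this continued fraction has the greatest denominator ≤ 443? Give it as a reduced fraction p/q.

919/263

a_0 = 3: 3/1  (≤ bound)
a_1 = 2: 7/2  (≤ bound)
a_2 = 43: 304/87  (≤ bound)
a_3 = 3: 919/263  (≤ bound)
a_4 = 11: 10413/2980  (> 443, stop)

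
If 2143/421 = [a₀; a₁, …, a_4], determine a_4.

2

2143 ÷ 421 → quotient 5, remainder 38
421 ÷ 38 → quotient 11, remainder 3
38 ÷ 3 → quotient 12, remainder 2
3 ÷ 2 → quotient 1, remainder 1
2 ÷ 1 → quotient 2, remainder 0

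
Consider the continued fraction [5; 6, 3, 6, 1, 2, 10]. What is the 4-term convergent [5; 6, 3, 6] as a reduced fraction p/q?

a_0 = 5: 5/1
a_1 = 6: 31/6
a_2 = 3: 98/19
a_3 = 6: 619/120

619/120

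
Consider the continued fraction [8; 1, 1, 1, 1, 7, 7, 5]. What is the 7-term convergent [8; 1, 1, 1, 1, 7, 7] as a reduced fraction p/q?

a_0 = 8: 8/1
a_1 = 1: 9/1
a_2 = 1: 17/2
a_3 = 1: 26/3
a_4 = 1: 43/5
a_5 = 7: 327/38
a_6 = 7: 2332/271

2332/271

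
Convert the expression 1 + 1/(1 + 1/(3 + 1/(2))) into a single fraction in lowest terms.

Starting at the tail and folding back:
Start with 2.
3 + 1/(2/1) = 3 + 1/2 = 7/2
1 + 1/(7/2) = 1 + 2/7 = 9/7
1 + 1/(9/7) = 1 + 7/9 = 16/9

16/9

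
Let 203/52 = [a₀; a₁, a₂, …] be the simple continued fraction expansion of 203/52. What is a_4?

2

203 ÷ 52 → quotient 3, remainder 47
52 ÷ 47 → quotient 1, remainder 5
47 ÷ 5 → quotient 9, remainder 2
5 ÷ 2 → quotient 2, remainder 1
2 ÷ 1 → quotient 2, remainder 0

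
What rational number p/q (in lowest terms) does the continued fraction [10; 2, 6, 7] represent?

Start with 7.
6 + 1/(7/1) = 6 + 1/7 = 43/7
2 + 1/(43/7) = 2 + 7/43 = 93/43
10 + 1/(93/43) = 10 + 43/93 = 973/93

973/93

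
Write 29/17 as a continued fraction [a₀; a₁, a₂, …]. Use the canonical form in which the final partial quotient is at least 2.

[1; 1, 2, 2, 2]

Run the Euclidean algorithm, recording each quotient:
⌊29/17⌋ = 1, remainder 12
⌊17/12⌋ = 1, remainder 5
⌊12/5⌋ = 2, remainder 2
⌊5/2⌋ = 2, remainder 1
⌊2/1⌋ = 2, remainder 0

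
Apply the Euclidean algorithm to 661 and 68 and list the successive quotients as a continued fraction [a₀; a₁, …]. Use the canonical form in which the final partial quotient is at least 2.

661 ÷ 68 → quotient 9, remainder 49
68 ÷ 49 → quotient 1, remainder 19
49 ÷ 19 → quotient 2, remainder 11
19 ÷ 11 → quotient 1, remainder 8
11 ÷ 8 → quotient 1, remainder 3
8 ÷ 3 → quotient 2, remainder 2
3 ÷ 2 → quotient 1, remainder 1
2 ÷ 1 → quotient 2, remainder 0

[9; 1, 2, 1, 1, 2, 1, 2]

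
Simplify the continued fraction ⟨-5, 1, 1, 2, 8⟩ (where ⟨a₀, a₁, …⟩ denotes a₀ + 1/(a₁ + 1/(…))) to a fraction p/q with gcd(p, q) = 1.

-185/42

a_0 = -5: -5/1
a_1 = 1: -4/1
a_2 = 1: -9/2
a_3 = 2: -22/5
a_4 = 8: -185/42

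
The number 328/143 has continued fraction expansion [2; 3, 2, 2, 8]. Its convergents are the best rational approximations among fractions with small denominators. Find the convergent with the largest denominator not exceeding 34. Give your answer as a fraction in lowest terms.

39/17

a_0 = 2: 2/1  (≤ bound)
a_1 = 3: 7/3  (≤ bound)
a_2 = 2: 16/7  (≤ bound)
a_3 = 2: 39/17  (≤ bound)
a_4 = 8: 328/143  (> 34, stop)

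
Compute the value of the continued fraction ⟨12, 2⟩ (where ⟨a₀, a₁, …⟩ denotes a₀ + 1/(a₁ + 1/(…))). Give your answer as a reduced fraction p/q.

25/2

Build up convergents one term at a time:
a_0 = 12: 12/1
a_1 = 2: 25/2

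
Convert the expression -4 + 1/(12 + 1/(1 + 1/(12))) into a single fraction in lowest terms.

-659/168

a_0 = -4: -4/1
a_1 = 12: -47/12
a_2 = 1: -51/13
a_3 = 12: -659/168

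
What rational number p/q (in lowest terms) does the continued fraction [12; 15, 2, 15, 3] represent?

17747/1471

a_0 = 12: 12/1
a_1 = 15: 181/15
a_2 = 2: 374/31
a_3 = 15: 5791/480
a_4 = 3: 17747/1471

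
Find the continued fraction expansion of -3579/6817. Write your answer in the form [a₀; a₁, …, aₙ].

[-1; 2, 9, 2, 56, 3]

-3579 = -1·6817 + 3238, so a_0 = -1
6817 = 2·3238 + 341, so a_1 = 2
3238 = 9·341 + 169, so a_2 = 9
341 = 2·169 + 3, so a_3 = 2
169 = 56·3 + 1, so a_4 = 56
3 = 3·1 + 0, so a_5 = 3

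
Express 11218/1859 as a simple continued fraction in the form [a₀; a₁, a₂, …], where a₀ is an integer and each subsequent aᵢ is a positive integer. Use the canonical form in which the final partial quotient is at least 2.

⌊11218/1859⌋ = 6, remainder 64
⌊1859/64⌋ = 29, remainder 3
⌊64/3⌋ = 21, remainder 1
⌊3/1⌋ = 3, remainder 0

[6; 29, 21, 3]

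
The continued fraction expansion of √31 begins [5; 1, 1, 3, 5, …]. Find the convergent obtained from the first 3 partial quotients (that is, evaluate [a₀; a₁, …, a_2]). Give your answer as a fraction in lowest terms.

11/2

Starting at the tail and folding back:
Start with 1.
1 + 1/(1/1) = 1 + 1/1 = 2/1
5 + 1/(2/1) = 5 + 1/2 = 11/2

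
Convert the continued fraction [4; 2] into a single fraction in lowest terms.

a_0 = 4: 4/1
a_1 = 2: 9/2

9/2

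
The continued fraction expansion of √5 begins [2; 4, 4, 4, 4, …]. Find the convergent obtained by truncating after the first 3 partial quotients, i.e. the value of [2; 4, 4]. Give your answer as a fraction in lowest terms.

Start with 4.
4 + 1/(4/1) = 4 + 1/4 = 17/4
2 + 1/(17/4) = 2 + 4/17 = 38/17

38/17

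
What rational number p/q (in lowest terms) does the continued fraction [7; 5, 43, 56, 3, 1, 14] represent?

5163169/717199

a_0 = 7: 7/1
a_1 = 5: 36/5
a_2 = 43: 1555/216
a_3 = 56: 87116/12101
a_4 = 3: 262903/36519
a_5 = 1: 350019/48620
a_6 = 14: 5163169/717199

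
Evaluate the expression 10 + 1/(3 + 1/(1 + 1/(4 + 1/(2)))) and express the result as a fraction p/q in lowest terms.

431/42

Start with 2.
4 + 1/(2/1) = 4 + 1/2 = 9/2
1 + 1/(9/2) = 1 + 2/9 = 11/9
3 + 1/(11/9) = 3 + 9/11 = 42/11
10 + 1/(42/11) = 10 + 11/42 = 431/42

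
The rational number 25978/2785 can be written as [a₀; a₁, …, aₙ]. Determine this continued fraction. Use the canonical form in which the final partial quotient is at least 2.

25978 ÷ 2785 → quotient 9, remainder 913
2785 ÷ 913 → quotient 3, remainder 46
913 ÷ 46 → quotient 19, remainder 39
46 ÷ 39 → quotient 1, remainder 7
39 ÷ 7 → quotient 5, remainder 4
7 ÷ 4 → quotient 1, remainder 3
4 ÷ 3 → quotient 1, remainder 1
3 ÷ 1 → quotient 3, remainder 0

[9; 3, 19, 1, 5, 1, 1, 3]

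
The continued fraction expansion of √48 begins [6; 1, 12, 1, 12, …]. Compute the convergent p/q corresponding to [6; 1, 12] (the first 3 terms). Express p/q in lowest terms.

90/13

Start with 12.
1 + 1/(12/1) = 1 + 1/12 = 13/12
6 + 1/(13/12) = 6 + 12/13 = 90/13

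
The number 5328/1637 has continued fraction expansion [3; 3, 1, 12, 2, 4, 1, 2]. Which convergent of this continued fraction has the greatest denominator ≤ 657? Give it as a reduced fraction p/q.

List convergents until the denominator exceeds the bound:
a_0 = 3: 3/1  (≤ bound)
a_1 = 3: 10/3  (≤ bound)
a_2 = 1: 13/4  (≤ bound)
a_3 = 12: 166/51  (≤ bound)
a_4 = 2: 345/106  (≤ bound)
a_5 = 4: 1546/475  (≤ bound)
a_6 = 1: 1891/581  (≤ bound)
a_7 = 2: 5328/1637  (> 657, stop)

1891/581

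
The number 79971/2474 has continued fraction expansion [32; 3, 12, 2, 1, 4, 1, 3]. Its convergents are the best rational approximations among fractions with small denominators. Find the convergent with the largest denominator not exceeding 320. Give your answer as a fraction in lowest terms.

a_0 = 32: 32/1  (≤ bound)
a_1 = 3: 97/3  (≤ bound)
a_2 = 12: 1196/37  (≤ bound)
a_3 = 2: 2489/77  (≤ bound)
a_4 = 1: 3685/114  (≤ bound)
a_5 = 4: 17229/533  (> 320, stop)

3685/114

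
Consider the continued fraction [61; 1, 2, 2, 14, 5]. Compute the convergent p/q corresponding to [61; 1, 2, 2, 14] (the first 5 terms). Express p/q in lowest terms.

a_0 = 61: 61/1
a_1 = 1: 62/1
a_2 = 2: 185/3
a_3 = 2: 432/7
a_4 = 14: 6233/101

6233/101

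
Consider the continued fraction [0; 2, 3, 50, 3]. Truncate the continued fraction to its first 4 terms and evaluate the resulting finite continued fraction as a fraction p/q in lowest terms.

Work from the innermost term outward:
Start with 50.
3 + 1/(50/1) = 3 + 1/50 = 151/50
2 + 1/(151/50) = 2 + 50/151 = 352/151
0 + 1/(352/151) = 0 + 151/352 = 151/352

151/352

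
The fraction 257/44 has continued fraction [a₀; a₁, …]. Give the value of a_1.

257 = 5·44 + 37, so a_0 = 5
44 = 1·37 + 7, so a_1 = 1

1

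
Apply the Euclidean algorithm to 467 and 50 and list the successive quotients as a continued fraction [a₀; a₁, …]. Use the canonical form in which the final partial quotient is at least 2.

Run the Euclidean algorithm, recording each quotient:
⌊467/50⌋ = 9, remainder 17
⌊50/17⌋ = 2, remainder 16
⌊17/16⌋ = 1, remainder 1
⌊16/1⌋ = 16, remainder 0

[9; 2, 1, 16]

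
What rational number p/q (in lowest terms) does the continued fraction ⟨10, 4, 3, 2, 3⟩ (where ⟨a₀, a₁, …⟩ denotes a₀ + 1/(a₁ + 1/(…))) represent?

1054/103

Build up convergents one term at a time:
a_0 = 10: 10/1
a_1 = 4: 41/4
a_2 = 3: 133/13
a_3 = 2: 307/30
a_4 = 3: 1054/103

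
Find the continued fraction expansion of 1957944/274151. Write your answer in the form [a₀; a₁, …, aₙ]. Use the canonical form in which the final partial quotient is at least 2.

Run the Euclidean algorithm, recording each quotient:
⌊1957944/274151⌋ = 7, remainder 38887
⌊274151/38887⌋ = 7, remainder 1942
⌊38887/1942⌋ = 20, remainder 47
⌊1942/47⌋ = 41, remainder 15
⌊47/15⌋ = 3, remainder 2
⌊15/2⌋ = 7, remainder 1
⌊2/1⌋ = 2, remainder 0

[7; 7, 20, 41, 3, 7, 2]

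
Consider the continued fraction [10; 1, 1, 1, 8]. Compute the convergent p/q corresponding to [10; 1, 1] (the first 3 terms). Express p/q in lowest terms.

Starting at the tail and folding back:
Start with 1.
1 + 1/(1/1) = 1 + 1/1 = 2/1
10 + 1/(2/1) = 10 + 1/2 = 21/2

21/2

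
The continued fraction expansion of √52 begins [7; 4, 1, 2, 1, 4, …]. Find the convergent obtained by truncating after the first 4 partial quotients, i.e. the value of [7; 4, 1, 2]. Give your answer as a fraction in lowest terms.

Build up convergents one term at a time:
a_0 = 7: 7/1
a_1 = 4: 29/4
a_2 = 1: 36/5
a_3 = 2: 101/14

101/14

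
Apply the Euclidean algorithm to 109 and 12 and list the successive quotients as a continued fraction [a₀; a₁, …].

109 ÷ 12 → quotient 9, remainder 1
12 ÷ 1 → quotient 12, remainder 0

[9; 12]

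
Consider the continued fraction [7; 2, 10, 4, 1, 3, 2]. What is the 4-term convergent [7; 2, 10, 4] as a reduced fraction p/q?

a_0 = 7: 7/1
a_1 = 2: 15/2
a_2 = 10: 157/21
a_3 = 4: 643/86

643/86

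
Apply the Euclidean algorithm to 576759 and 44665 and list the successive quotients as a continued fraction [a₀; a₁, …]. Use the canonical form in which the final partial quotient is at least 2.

576759 = 12·44665 + 40779, so a_0 = 12
44665 = 1·40779 + 3886, so a_1 = 1
40779 = 10·3886 + 1919, so a_2 = 10
3886 = 2·1919 + 48, so a_3 = 2
1919 = 39·48 + 47, so a_4 = 39
48 = 1·47 + 1, so a_5 = 1
47 = 47·1 + 0, so a_6 = 47

[12; 1, 10, 2, 39, 1, 47]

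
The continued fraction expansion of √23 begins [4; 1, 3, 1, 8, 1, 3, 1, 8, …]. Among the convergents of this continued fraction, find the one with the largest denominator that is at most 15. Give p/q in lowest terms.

a_0 = 4: 4/1  (≤ bound)
a_1 = 1: 5/1  (≤ bound)
a_2 = 3: 19/4  (≤ bound)
a_3 = 1: 24/5  (≤ bound)
a_4 = 8: 211/44  (> 15, stop)

24/5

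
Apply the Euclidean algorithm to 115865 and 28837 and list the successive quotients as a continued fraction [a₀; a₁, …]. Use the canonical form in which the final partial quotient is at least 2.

[4; 55, 1, 3, 2, 57]

115865 = 4·28837 + 517, so a_0 = 4
28837 = 55·517 + 402, so a_1 = 55
517 = 1·402 + 115, so a_2 = 1
402 = 3·115 + 57, so a_3 = 3
115 = 2·57 + 1, so a_4 = 2
57 = 57·1 + 0, so a_5 = 57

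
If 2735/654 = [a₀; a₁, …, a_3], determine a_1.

Apply division with remainder until the remainder is 0:
2735 ÷ 654 → quotient 4, remainder 119
654 ÷ 119 → quotient 5, remainder 59

5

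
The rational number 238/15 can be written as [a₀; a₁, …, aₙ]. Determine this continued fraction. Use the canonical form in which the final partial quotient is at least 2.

[15; 1, 6, 2]

238 ÷ 15 → quotient 15, remainder 13
15 ÷ 13 → quotient 1, remainder 2
13 ÷ 2 → quotient 6, remainder 1
2 ÷ 1 → quotient 2, remainder 0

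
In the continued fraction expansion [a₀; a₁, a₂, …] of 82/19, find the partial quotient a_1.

82 ÷ 19 → quotient 4, remainder 6
19 ÷ 6 → quotient 3, remainder 1

3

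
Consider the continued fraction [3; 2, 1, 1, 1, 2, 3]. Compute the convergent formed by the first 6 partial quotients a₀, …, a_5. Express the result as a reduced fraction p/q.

Start with 2.
1 + 1/(2/1) = 1 + 1/2 = 3/2
1 + 1/(3/2) = 1 + 2/3 = 5/3
1 + 1/(5/3) = 1 + 3/5 = 8/5
2 + 1/(8/5) = 2 + 5/8 = 21/8
3 + 1/(21/8) = 3 + 8/21 = 71/21

71/21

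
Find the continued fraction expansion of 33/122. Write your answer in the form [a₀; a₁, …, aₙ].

[0; 3, 1, 2, 3, 3]

33 ÷ 122 → quotient 0, remainder 33
122 ÷ 33 → quotient 3, remainder 23
33 ÷ 23 → quotient 1, remainder 10
23 ÷ 10 → quotient 2, remainder 3
10 ÷ 3 → quotient 3, remainder 1
3 ÷ 1 → quotient 3, remainder 0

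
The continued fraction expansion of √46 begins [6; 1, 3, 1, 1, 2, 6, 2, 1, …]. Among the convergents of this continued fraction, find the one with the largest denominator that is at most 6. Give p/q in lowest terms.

List convergents until the denominator exceeds the bound:
a_0 = 6: 6/1  (≤ bound)
a_1 = 1: 7/1  (≤ bound)
a_2 = 3: 27/4  (≤ bound)
a_3 = 1: 34/5  (≤ bound)
a_4 = 1: 61/9  (> 6, stop)

34/5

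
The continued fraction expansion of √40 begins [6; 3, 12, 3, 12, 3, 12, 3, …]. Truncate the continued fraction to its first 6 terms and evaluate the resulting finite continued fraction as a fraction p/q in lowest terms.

Collapse the nested fraction from the inside out:
Start with 3.
12 + 1/(3/1) = 12 + 1/3 = 37/3
3 + 1/(37/3) = 3 + 3/37 = 114/37
12 + 1/(114/37) = 12 + 37/114 = 1405/114
3 + 1/(1405/114) = 3 + 114/1405 = 4329/1405
6 + 1/(4329/1405) = 6 + 1405/4329 = 27379/4329

27379/4329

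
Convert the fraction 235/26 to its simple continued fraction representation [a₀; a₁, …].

235 = 9·26 + 1, so a_0 = 9
26 = 26·1 + 0, so a_1 = 26

[9; 26]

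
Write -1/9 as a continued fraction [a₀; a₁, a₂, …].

[-1; 1, 8]

Repeatedly divide and take the remainder:
-1 ÷ 9 → quotient -1, remainder 8
9 ÷ 8 → quotient 1, remainder 1
8 ÷ 1 → quotient 8, remainder 0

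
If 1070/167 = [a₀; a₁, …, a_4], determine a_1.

2

Run the Euclidean algorithm, recording each quotient:
1070 = 6·167 + 68, so a_0 = 6
167 = 2·68 + 31, so a_1 = 2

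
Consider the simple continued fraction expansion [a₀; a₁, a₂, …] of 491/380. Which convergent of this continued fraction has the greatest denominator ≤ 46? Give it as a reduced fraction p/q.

31/24

a_0 = 1: 1/1  (≤ bound)
a_1 = 3: 4/3  (≤ bound)
a_2 = 2: 9/7  (≤ bound)
a_3 = 2: 22/17  (≤ bound)
a_4 = 1: 31/24  (≤ bound)
a_5 = 3: 115/89  (> 46, stop)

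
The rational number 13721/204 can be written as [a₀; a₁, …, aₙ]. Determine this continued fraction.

⌊13721/204⌋ = 67, remainder 53
⌊204/53⌋ = 3, remainder 45
⌊53/45⌋ = 1, remainder 8
⌊45/8⌋ = 5, remainder 5
⌊8/5⌋ = 1, remainder 3
⌊5/3⌋ = 1, remainder 2
⌊3/2⌋ = 1, remainder 1
⌊2/1⌋ = 2, remainder 0

[67; 3, 1, 5, 1, 1, 1, 2]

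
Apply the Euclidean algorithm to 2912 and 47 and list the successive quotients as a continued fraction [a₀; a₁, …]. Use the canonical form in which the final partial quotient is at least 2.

Apply division with remainder until the remainder is 0:
⌊2912/47⌋ = 61, remainder 45
⌊47/45⌋ = 1, remainder 2
⌊45/2⌋ = 22, remainder 1
⌊2/1⌋ = 2, remainder 0

[61; 1, 22, 2]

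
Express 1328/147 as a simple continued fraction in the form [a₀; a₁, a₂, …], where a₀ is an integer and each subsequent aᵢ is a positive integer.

Run the Euclidean algorithm, recording each quotient:
1328 = 9·147 + 5, so a_0 = 9
147 = 29·5 + 2, so a_1 = 29
5 = 2·2 + 1, so a_2 = 2
2 = 2·1 + 0, so a_3 = 2

[9; 29, 2, 2]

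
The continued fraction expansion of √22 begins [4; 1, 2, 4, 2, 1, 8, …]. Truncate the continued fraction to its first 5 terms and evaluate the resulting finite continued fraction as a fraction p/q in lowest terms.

Collapse the nested fraction from the inside out:
Start with 2.
4 + 1/(2/1) = 4 + 1/2 = 9/2
2 + 1/(9/2) = 2 + 2/9 = 20/9
1 + 1/(20/9) = 1 + 9/20 = 29/20
4 + 1/(29/20) = 4 + 20/29 = 136/29

136/29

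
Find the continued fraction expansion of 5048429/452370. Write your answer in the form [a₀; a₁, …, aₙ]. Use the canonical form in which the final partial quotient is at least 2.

[11; 6, 3, 1, 35, 14, 36]

Apply division with remainder until the remainder is 0:
5048429 ÷ 452370 → quotient 11, remainder 72359
452370 ÷ 72359 → quotient 6, remainder 18216
72359 ÷ 18216 → quotient 3, remainder 17711
18216 ÷ 17711 → quotient 1, remainder 505
17711 ÷ 505 → quotient 35, remainder 36
505 ÷ 36 → quotient 14, remainder 1
36 ÷ 1 → quotient 36, remainder 0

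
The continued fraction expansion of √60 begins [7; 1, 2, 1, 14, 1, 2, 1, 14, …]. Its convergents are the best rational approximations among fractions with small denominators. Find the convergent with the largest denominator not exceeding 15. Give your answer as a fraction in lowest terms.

31/4

a_0 = 7: 7/1  (≤ bound)
a_1 = 1: 8/1  (≤ bound)
a_2 = 2: 23/3  (≤ bound)
a_3 = 1: 31/4  (≤ bound)
a_4 = 14: 457/59  (> 15, stop)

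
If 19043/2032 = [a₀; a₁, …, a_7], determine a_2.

⌊19043/2032⌋ = 9, remainder 755
⌊2032/755⌋ = 2, remainder 522
⌊755/522⌋ = 1, remainder 233

1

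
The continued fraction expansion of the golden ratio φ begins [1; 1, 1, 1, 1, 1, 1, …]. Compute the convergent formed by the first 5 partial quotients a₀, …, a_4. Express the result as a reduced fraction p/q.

Start with 1.
1 + 1/(1/1) = 1 + 1/1 = 2/1
1 + 1/(2/1) = 1 + 1/2 = 3/2
1 + 1/(3/2) = 1 + 2/3 = 5/3
1 + 1/(5/3) = 1 + 3/5 = 8/5

8/5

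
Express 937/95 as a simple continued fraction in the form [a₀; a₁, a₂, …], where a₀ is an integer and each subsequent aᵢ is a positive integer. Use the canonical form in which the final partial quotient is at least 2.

937 = 9·95 + 82, so a_0 = 9
95 = 1·82 + 13, so a_1 = 1
82 = 6·13 + 4, so a_2 = 6
13 = 3·4 + 1, so a_3 = 3
4 = 4·1 + 0, so a_4 = 4

[9; 1, 6, 3, 4]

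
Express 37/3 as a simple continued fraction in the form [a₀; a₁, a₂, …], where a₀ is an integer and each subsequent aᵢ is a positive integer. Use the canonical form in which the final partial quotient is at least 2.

[12; 3]

37 ÷ 3 → quotient 12, remainder 1
3 ÷ 1 → quotient 3, remainder 0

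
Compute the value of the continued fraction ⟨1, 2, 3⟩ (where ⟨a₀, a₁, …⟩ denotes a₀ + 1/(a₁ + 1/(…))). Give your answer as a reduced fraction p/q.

Start with 3.
2 + 1/(3/1) = 2 + 1/3 = 7/3
1 + 1/(7/3) = 1 + 3/7 = 10/7

10/7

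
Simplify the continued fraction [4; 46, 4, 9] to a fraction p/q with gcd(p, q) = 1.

Use the convergent recurrence hₖ = aₖ·hₖ₋₁ + hₖ₋₂ (and likewise for the denominators kₖ):
a_0 = 4: 4/1
a_1 = 46: 185/46
a_2 = 4: 744/185
a_3 = 9: 6881/1711

6881/1711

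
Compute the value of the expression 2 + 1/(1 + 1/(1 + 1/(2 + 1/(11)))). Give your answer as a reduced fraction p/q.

Work from the innermost term outward:
Start with 11.
2 + 1/(11/1) = 2 + 1/11 = 23/11
1 + 1/(23/11) = 1 + 11/23 = 34/23
1 + 1/(34/23) = 1 + 23/34 = 57/34
2 + 1/(57/34) = 2 + 34/57 = 148/57

148/57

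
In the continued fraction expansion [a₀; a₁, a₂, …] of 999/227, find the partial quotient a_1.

999 ÷ 227 → quotient 4, remainder 91
227 ÷ 91 → quotient 2, remainder 45

2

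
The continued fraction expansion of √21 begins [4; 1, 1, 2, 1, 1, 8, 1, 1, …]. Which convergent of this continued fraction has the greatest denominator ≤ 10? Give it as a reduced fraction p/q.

List convergents until the denominator exceeds the bound:
a_0 = 4: 4/1  (≤ bound)
a_1 = 1: 5/1  (≤ bound)
a_2 = 1: 9/2  (≤ bound)
a_3 = 2: 23/5  (≤ bound)
a_4 = 1: 32/7  (≤ bound)
a_5 = 1: 55/12  (> 10, stop)

32/7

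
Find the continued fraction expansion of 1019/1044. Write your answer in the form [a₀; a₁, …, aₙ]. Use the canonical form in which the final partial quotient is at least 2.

1019 = 0·1044 + 1019, so a_0 = 0
1044 = 1·1019 + 25, so a_1 = 1
1019 = 40·25 + 19, so a_2 = 40
25 = 1·19 + 6, so a_3 = 1
19 = 3·6 + 1, so a_4 = 3
6 = 6·1 + 0, so a_5 = 6

[0; 1, 40, 1, 3, 6]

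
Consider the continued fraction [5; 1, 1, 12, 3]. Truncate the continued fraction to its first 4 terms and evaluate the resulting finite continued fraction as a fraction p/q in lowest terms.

Compute successive convergents:
a_0 = 5: 5/1
a_1 = 1: 6/1
a_2 = 1: 11/2
a_3 = 12: 138/25

138/25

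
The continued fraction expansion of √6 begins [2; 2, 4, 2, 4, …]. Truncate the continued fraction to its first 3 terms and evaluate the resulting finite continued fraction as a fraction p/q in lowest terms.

Start with 4.
2 + 1/(4/1) = 2 + 1/4 = 9/4
2 + 1/(9/4) = 2 + 4/9 = 22/9

22/9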